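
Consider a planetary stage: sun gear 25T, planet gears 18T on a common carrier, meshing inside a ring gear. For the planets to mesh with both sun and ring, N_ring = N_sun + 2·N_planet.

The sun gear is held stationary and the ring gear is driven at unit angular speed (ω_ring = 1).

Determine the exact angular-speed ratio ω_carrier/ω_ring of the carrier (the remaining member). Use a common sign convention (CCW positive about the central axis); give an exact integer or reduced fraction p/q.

N_ring = 25 + 2·18 = 61
25(ω_s−ω_c) = −61(ω_r−ω_c),  ω_s=0, ω_r=1
25(0−ω_c) = −61(1−ω_c)  ⇒  86ω_c = 61  ⇒  ω_c = 61/86
ω_c/ω_r = 61/86

61/86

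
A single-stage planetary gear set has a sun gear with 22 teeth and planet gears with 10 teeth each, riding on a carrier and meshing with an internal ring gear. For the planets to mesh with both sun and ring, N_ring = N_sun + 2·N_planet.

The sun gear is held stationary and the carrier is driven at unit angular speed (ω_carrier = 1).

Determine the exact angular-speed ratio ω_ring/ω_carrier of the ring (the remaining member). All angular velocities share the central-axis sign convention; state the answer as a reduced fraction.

N_ring = 22 + 2·10 = 42
22(ω_s−ω_c) = −42(ω_r−ω_c),  ω_s=0, ω_c=1
ω_r = 1 − (22/42)(0−1) = 32/21
ω_r/ω_c = 32/21

32/21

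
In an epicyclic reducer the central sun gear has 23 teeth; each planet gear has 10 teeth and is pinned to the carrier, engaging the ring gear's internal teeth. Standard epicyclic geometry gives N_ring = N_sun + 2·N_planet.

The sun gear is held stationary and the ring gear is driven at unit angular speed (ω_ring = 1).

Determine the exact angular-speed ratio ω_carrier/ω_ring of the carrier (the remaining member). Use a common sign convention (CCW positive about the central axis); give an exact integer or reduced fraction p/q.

N_ring = 23 + 2·10 = 43
23(ω_s−ω_c) = −43(ω_r−ω_c),  ω_s=0, ω_r=1
23(0−ω_c) = −43(1−ω_c)  ⇒  66ω_c = 43  ⇒  ω_c = 43/66
ω_c/ω_r = 43/66

43/66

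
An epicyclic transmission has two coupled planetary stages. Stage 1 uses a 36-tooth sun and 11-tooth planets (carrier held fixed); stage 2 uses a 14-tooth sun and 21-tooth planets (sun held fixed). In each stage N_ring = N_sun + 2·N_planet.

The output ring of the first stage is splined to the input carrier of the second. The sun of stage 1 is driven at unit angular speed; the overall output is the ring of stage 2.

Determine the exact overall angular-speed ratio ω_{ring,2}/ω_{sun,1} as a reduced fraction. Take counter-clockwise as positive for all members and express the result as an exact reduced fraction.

-45/58

Stage 1: N_ring = 36 + 2·11 = 58
Stage 1: 36(ω_s−ω_c) = −58(ω_r−ω_c),  ω_c=0, ω_s=1
Stage 1: ω_r = 0 − (36/58)(1−0) = -18/29
  ⇒ ω_r¹/ω_s¹ = -18/29
Stage 2: N_ring = 14 + 2·21 = 56
Stage 2: 14(ω_s−ω_c) = −56(ω_r−ω_c),  ω_s=0, ω_c=1
Stage 2: ω_r = 1 − (14/56)(0−1) = 5/4
  ⇒ ω_r²/ω_c² = 5/4
Coupling ω_c² = ω_r¹ ⇒ overall = -18/29 × 5/4 = -45/58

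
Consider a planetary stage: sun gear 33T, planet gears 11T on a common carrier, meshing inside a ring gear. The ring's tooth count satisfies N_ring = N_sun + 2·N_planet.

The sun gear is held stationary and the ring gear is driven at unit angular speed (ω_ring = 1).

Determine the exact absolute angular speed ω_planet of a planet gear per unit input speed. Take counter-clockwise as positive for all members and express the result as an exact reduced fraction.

N_ring = 33 + 2·11 = 55
33(ω_s−ω_c) = −55(ω_r−ω_c),  ω_s=0, ω_r=1
33(0−ω_c) = −55(1−ω_c)  ⇒  88ω_c = 55  ⇒  ω_c = 5/8
sun–planet: 33·(0−5/8) = −11·(ω_p−ω_c)  ⇒  ω_p−ω_c = −(33/11)·(-5/8) = 15/8
ω_p = 5/8 + 15/8 = 5/2

5/2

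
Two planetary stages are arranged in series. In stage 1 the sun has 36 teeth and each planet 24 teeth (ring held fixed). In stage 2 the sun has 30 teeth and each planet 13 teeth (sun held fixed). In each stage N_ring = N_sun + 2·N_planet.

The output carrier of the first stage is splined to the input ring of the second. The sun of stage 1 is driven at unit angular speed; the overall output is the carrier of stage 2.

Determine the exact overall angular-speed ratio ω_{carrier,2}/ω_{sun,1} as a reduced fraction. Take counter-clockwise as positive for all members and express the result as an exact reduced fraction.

42/215

Stage 1: N_ring = 36 + 2·24 = 84
Stage 1: 36(ω_s−ω_c) = −84(ω_r−ω_c),  ω_r=0, ω_s=1
Stage 1: 36(1−ω_c) = −84(0−ω_c)  ⇒  120ω_c = 36  ⇒  ω_c = 3/10
  ⇒ ω_c¹/ω_s¹ = 3/10
Stage 2: N_ring = 30 + 2·13 = 56
Stage 2: 30(ω_s−ω_c) = −56(ω_r−ω_c),  ω_s=0, ω_r=1
Stage 2: 30(0−ω_c) = −56(1−ω_c)  ⇒  86ω_c = 56  ⇒  ω_c = 28/43
  ⇒ ω_c²/ω_r² = 28/43
Coupling ω_r² = ω_c¹ ⇒ overall = 3/10 × 28/43 = 42/215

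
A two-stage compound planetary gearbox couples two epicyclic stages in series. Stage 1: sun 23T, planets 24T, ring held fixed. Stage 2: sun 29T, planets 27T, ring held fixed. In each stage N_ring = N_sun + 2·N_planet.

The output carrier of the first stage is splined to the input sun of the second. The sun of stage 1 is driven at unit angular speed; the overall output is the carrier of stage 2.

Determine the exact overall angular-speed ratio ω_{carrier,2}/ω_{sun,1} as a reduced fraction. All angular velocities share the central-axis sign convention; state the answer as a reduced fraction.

Stage 1: N_ring = 23 + 2·24 = 71
Stage 1: 23(ω_s−ω_c) = −71(ω_r−ω_c),  ω_r=0, ω_s=1
Stage 1: 23(1−ω_c) = −71(0−ω_c)  ⇒  94ω_c = 23  ⇒  ω_c = 23/94
  ⇒ ω_c¹/ω_s¹ = 23/94
Stage 2: N_ring = 29 + 2·27 = 83
Stage 2: 29(ω_s−ω_c) = −83(ω_r−ω_c),  ω_r=0, ω_s=1
Stage 2: 29(1−ω_c) = −83(0−ω_c)  ⇒  112ω_c = 29  ⇒  ω_c = 29/112
  ⇒ ω_c²/ω_s² = 29/112
Coupling ω_s² = ω_c¹ ⇒ overall = 23/94 × 29/112 = 667/10528

667/10528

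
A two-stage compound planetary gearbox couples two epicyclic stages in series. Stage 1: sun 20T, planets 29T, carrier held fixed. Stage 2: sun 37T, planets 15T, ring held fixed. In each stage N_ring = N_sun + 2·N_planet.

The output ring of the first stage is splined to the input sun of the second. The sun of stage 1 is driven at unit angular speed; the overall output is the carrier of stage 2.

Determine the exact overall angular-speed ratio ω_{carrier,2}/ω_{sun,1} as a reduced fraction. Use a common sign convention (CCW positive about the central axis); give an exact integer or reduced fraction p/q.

Stage 1: N_ring = 20 + 2·29 = 78
Stage 1: 20(ω_s−ω_c) = −78(ω_r−ω_c),  ω_c=0, ω_s=1
Stage 1: ω_r = 0 − (20/78)(1−0) = -10/39
  ⇒ ω_r¹/ω_s¹ = -10/39
Stage 2: N_ring = 37 + 2·15 = 67
Stage 2: 37(ω_s−ω_c) = −67(ω_r−ω_c),  ω_r=0, ω_s=1
Stage 2: 37(1−ω_c) = −67(0−ω_c)  ⇒  104ω_c = 37  ⇒  ω_c = 37/104
  ⇒ ω_c²/ω_s² = 37/104
Coupling ω_s² = ω_r¹ ⇒ overall = -10/39 × 37/104 = -185/2028

-185/2028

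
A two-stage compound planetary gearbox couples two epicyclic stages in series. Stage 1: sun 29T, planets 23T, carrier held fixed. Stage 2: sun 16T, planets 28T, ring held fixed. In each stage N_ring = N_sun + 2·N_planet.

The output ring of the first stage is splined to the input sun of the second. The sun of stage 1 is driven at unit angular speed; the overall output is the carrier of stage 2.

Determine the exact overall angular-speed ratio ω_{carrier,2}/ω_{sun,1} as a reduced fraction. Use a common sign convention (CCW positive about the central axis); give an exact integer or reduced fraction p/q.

-58/825

Stage 1: N_ring = 29 + 2·23 = 75
Stage 1: 29(ω_s−ω_c) = −75(ω_r−ω_c),  ω_c=0, ω_s=1
Stage 1: ω_r = 0 − (29/75)(1−0) = -29/75
  ⇒ ω_r¹/ω_s¹ = -29/75
Stage 2: N_ring = 16 + 2·28 = 72
Stage 2: 16(ω_s−ω_c) = −72(ω_r−ω_c),  ω_r=0, ω_s=1
Stage 2: 16(1−ω_c) = −72(0−ω_c)  ⇒  88ω_c = 16  ⇒  ω_c = 2/11
  ⇒ ω_c²/ω_s² = 2/11
Coupling ω_s² = ω_r¹ ⇒ overall = -29/75 × 2/11 = -58/825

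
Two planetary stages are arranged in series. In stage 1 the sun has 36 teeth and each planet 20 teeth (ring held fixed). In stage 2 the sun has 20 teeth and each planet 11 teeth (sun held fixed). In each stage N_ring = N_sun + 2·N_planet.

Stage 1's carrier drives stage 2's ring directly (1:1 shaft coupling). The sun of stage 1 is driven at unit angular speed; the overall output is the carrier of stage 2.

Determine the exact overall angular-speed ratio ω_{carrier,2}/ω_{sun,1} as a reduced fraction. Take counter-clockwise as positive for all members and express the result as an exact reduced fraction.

Stage 1: N_ring = 36 + 2·20 = 76
Stage 1: 36(ω_s−ω_c) = −76(ω_r−ω_c),  ω_r=0, ω_s=1
Stage 1: 36(1−ω_c) = −76(0−ω_c)  ⇒  112ω_c = 36  ⇒  ω_c = 9/28
  ⇒ ω_c¹/ω_s¹ = 9/28
Stage 2: N_ring = 20 + 2·11 = 42
Stage 2: 20(ω_s−ω_c) = −42(ω_r−ω_c),  ω_s=0, ω_r=1
Stage 2: 20(0−ω_c) = −42(1−ω_c)  ⇒  62ω_c = 42  ⇒  ω_c = 21/31
  ⇒ ω_c²/ω_r² = 21/31
Coupling ω_r² = ω_c¹ ⇒ overall = 9/28 × 21/31 = 27/124

27/124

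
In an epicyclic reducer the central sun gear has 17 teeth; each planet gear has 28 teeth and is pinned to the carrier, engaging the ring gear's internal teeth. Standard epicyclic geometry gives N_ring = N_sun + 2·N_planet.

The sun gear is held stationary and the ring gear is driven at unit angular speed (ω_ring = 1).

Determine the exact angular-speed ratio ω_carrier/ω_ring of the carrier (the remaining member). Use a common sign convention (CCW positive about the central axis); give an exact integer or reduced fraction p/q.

73/90

N_ring = 17 + 2·28 = 73
17(ω_s−ω_c) = −73(ω_r−ω_c),  ω_s=0, ω_r=1
17(0−ω_c) = −73(1−ω_c)  ⇒  90ω_c = 73  ⇒  ω_c = 73/90
ω_c/ω_r = 73/90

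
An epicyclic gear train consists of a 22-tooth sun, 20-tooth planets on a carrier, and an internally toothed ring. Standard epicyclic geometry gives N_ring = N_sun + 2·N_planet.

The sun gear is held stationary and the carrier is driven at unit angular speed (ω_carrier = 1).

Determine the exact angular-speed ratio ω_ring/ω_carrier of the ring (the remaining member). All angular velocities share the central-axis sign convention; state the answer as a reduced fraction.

42/31

N_ring = 22 + 2·20 = 62
22(ω_s−ω_c) = −62(ω_r−ω_c),  ω_s=0, ω_c=1
ω_r = 1 − (22/62)(0−1) = 42/31
ω_r/ω_c = 42/31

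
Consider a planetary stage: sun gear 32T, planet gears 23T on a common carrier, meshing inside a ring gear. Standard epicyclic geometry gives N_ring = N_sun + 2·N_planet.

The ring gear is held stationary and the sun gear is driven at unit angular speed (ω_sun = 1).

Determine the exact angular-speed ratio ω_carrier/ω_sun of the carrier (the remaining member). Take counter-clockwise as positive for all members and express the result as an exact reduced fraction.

16/55

N_ring = 32 + 2·23 = 78
32(ω_s−ω_c) = −78(ω_r−ω_c),  ω_r=0, ω_s=1
32(1−ω_c) = −78(0−ω_c)  ⇒  110ω_c = 32  ⇒  ω_c = 16/55
ω_c/ω_s = 16/55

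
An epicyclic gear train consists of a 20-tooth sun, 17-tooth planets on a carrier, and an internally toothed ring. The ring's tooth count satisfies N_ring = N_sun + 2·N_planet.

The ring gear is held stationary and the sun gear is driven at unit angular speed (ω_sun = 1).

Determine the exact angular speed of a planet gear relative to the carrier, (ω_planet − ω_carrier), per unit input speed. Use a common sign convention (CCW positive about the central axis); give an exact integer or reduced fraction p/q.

-540/629

N_ring = 20 + 2·17 = 54
20(ω_s−ω_c) = −54(ω_r−ω_c),  ω_r=0, ω_s=1
20(1−ω_c) = −54(0−ω_c)  ⇒  74ω_c = 20  ⇒  ω_c = 10/37
sun–planet: 20·(1−10/37) = −17·(ω_p−ω_c)  ⇒  ω_p−ω_c = −(20/17)·(27/37) = -540/629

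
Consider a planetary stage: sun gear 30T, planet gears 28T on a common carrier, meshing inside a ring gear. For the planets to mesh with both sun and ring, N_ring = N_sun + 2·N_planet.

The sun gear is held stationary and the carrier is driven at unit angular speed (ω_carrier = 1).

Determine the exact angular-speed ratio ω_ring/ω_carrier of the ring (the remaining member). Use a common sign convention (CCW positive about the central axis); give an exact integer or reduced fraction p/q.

58/43

N_ring = 30 + 2·28 = 86
30(ω_s−ω_c) = −86(ω_r−ω_c),  ω_s=0, ω_c=1
ω_r = 1 − (30/86)(0−1) = 58/43
ω_r/ω_c = 58/43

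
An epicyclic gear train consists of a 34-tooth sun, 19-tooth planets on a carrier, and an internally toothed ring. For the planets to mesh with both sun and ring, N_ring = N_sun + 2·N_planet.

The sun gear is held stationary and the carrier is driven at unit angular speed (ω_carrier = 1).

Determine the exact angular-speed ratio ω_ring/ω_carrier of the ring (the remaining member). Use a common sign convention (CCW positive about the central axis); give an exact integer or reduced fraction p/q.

N_ring = 34 + 2·19 = 72
34(ω_s−ω_c) = −72(ω_r−ω_c),  ω_s=0, ω_c=1
ω_r = 1 − (34/72)(0−1) = 53/36
ω_r/ω_c = 53/36

53/36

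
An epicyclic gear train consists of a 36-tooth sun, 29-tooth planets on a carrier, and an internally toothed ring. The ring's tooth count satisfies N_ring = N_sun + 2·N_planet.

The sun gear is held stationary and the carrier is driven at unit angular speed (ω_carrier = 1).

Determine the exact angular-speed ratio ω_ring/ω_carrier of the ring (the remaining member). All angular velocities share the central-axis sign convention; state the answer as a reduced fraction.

N_ring = 36 + 2·29 = 94
36(ω_s−ω_c) = −94(ω_r−ω_c),  ω_s=0, ω_c=1
ω_r = 1 − (36/94)(0−1) = 65/47
ω_r/ω_c = 65/47

65/47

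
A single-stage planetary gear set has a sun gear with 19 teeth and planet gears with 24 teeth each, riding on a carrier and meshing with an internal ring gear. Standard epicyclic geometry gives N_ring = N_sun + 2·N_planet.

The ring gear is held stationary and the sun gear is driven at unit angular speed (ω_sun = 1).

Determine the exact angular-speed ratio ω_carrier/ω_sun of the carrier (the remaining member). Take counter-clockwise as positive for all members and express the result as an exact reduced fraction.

19/86

N_ring = 19 + 2·24 = 67
19(ω_s−ω_c) = −67(ω_r−ω_c),  ω_r=0, ω_s=1
19(1−ω_c) = −67(0−ω_c)  ⇒  86ω_c = 19  ⇒  ω_c = 19/86
ω_c/ω_s = 19/86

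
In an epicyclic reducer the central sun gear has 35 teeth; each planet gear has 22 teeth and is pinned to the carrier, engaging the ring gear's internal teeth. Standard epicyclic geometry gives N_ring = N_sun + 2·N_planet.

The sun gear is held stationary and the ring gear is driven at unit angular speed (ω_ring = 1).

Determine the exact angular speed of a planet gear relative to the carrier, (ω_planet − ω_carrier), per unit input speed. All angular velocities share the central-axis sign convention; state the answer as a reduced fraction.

2765/2508

N_ring = 35 + 2·22 = 79
35(ω_s−ω_c) = −79(ω_r−ω_c),  ω_s=0, ω_r=1
35(0−ω_c) = −79(1−ω_c)  ⇒  114ω_c = 79  ⇒  ω_c = 79/114
sun–planet: 35·(0−79/114) = −22·(ω_p−ω_c)  ⇒  ω_p−ω_c = −(35/22)·(-79/114) = 2765/2508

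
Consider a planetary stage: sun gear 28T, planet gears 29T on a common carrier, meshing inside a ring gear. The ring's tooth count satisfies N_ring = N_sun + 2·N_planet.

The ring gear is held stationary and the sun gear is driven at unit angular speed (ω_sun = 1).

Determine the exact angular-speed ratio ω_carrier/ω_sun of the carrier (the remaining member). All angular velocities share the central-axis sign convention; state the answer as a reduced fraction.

14/57

N_ring = 28 + 2·29 = 86
28(ω_s−ω_c) = −86(ω_r−ω_c),  ω_r=0, ω_s=1
28(1−ω_c) = −86(0−ω_c)  ⇒  114ω_c = 28  ⇒  ω_c = 14/57
ω_c/ω_s = 14/57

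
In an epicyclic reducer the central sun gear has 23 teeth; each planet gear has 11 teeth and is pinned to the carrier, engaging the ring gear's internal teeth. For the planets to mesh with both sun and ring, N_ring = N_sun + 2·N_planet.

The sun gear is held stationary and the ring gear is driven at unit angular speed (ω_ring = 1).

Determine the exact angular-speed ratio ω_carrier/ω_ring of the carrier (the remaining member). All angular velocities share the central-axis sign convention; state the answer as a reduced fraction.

45/68

N_ring = 23 + 2·11 = 45
23(ω_s−ω_c) = −45(ω_r−ω_c),  ω_s=0, ω_r=1
23(0−ω_c) = −45(1−ω_c)  ⇒  68ω_c = 45  ⇒  ω_c = 45/68
ω_c/ω_r = 45/68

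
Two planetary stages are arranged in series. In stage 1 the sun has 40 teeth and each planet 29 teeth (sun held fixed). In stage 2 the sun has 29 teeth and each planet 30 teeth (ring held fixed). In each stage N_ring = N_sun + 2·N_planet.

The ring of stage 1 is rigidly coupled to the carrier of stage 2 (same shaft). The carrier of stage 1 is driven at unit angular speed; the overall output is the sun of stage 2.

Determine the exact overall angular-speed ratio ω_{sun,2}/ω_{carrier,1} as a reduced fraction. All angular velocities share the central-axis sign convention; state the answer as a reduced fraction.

8142/1421

Stage 1: N_ring = 40 + 2·29 = 98
Stage 1: 40(ω_s−ω_c) = −98(ω_r−ω_c),  ω_s=0, ω_c=1
Stage 1: ω_r = 1 − (40/98)(0−1) = 69/49
  ⇒ ω_r¹/ω_c¹ = 69/49
Stage 2: N_ring = 29 + 2·30 = 89
Stage 2: 29(ω_s−ω_c) = −89(ω_r−ω_c),  ω_r=0, ω_c=1
Stage 2: ω_s = 1 − (89/29)(0−1) = 118/29
  ⇒ ω_s²/ω_c² = 118/29
Coupling ω_c² = ω_r¹ ⇒ overall = 69/49 × 118/29 = 8142/1421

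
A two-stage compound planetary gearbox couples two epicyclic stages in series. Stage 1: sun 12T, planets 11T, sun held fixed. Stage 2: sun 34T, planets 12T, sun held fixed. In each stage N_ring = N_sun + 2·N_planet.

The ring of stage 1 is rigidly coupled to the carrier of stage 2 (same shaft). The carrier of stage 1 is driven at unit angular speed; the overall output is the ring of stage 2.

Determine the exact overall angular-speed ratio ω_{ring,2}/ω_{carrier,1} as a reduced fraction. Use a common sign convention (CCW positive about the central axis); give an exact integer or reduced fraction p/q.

1058/493

Stage 1: N_ring = 12 + 2·11 = 34
Stage 1: 12(ω_s−ω_c) = −34(ω_r−ω_c),  ω_s=0, ω_c=1
Stage 1: ω_r = 1 − (12/34)(0−1) = 23/17
  ⇒ ω_r¹/ω_c¹ = 23/17
Stage 2: N_ring = 34 + 2·12 = 58
Stage 2: 34(ω_s−ω_c) = −58(ω_r−ω_c),  ω_s=0, ω_c=1
Stage 2: ω_r = 1 − (34/58)(0−1) = 46/29
  ⇒ ω_r²/ω_c² = 46/29
Coupling ω_c² = ω_r¹ ⇒ overall = 23/17 × 46/29 = 1058/493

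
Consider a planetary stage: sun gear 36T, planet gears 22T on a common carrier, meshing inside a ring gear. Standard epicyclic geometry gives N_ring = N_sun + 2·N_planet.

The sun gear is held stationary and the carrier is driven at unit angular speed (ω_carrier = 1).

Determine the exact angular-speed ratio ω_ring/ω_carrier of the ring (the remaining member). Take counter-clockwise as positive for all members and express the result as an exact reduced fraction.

N_ring = 36 + 2·22 = 80
36(ω_s−ω_c) = −80(ω_r−ω_c),  ω_s=0, ω_c=1
ω_r = 1 − (36/80)(0−1) = 29/20
ω_r/ω_c = 29/20

29/20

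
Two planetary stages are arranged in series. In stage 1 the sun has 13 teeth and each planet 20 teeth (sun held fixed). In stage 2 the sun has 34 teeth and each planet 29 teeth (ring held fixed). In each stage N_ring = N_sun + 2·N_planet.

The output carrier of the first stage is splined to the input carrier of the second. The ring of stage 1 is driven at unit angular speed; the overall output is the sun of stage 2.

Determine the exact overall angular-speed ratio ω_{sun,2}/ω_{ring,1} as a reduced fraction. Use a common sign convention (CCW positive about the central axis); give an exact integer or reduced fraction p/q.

1113/374

Stage 1: N_ring = 13 + 2·20 = 53
Stage 1: 13(ω_s−ω_c) = −53(ω_r−ω_c),  ω_s=0, ω_r=1
Stage 1: 13(0−ω_c) = −53(1−ω_c)  ⇒  66ω_c = 53  ⇒  ω_c = 53/66
  ⇒ ω_c¹/ω_r¹ = 53/66
Stage 2: N_ring = 34 + 2·29 = 92
Stage 2: 34(ω_s−ω_c) = −92(ω_r−ω_c),  ω_r=0, ω_c=1
Stage 2: ω_s = 1 − (92/34)(0−1) = 63/17
  ⇒ ω_s²/ω_c² = 63/17
Coupling ω_c² = ω_c¹ ⇒ overall = 53/66 × 63/17 = 1113/374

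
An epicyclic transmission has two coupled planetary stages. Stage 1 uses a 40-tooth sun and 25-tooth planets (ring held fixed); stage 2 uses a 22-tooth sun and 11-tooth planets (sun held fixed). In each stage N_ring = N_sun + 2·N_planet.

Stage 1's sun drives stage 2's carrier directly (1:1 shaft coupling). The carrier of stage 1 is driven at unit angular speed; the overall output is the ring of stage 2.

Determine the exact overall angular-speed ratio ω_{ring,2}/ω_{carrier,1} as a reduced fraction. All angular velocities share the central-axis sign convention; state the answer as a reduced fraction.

39/8

Stage 1: N_ring = 40 + 2·25 = 90
Stage 1: 40(ω_s−ω_c) = −90(ω_r−ω_c),  ω_r=0, ω_c=1
Stage 1: ω_s = 1 − (90/40)(0−1) = 13/4
  ⇒ ω_s¹/ω_c¹ = 13/4
Stage 2: N_ring = 22 + 2·11 = 44
Stage 2: 22(ω_s−ω_c) = −44(ω_r−ω_c),  ω_s=0, ω_c=1
Stage 2: ω_r = 1 − (22/44)(0−1) = 3/2
  ⇒ ω_r²/ω_c² = 3/2
Coupling ω_c² = ω_s¹ ⇒ overall = 13/4 × 3/2 = 39/8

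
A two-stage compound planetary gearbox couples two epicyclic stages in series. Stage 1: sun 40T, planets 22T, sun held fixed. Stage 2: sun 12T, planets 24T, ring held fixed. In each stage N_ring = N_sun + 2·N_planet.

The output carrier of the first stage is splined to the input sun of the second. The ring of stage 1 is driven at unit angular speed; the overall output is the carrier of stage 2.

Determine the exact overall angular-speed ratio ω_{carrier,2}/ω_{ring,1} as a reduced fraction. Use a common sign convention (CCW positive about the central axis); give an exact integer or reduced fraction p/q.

7/62

Stage 1: N_ring = 40 + 2·22 = 84
Stage 1: 40(ω_s−ω_c) = −84(ω_r−ω_c),  ω_s=0, ω_r=1
Stage 1: 40(0−ω_c) = −84(1−ω_c)  ⇒  124ω_c = 84  ⇒  ω_c = 21/31
  ⇒ ω_c¹/ω_r¹ = 21/31
Stage 2: N_ring = 12 + 2·24 = 60
Stage 2: 12(ω_s−ω_c) = −60(ω_r−ω_c),  ω_r=0, ω_s=1
Stage 2: 12(1−ω_c) = −60(0−ω_c)  ⇒  72ω_c = 12  ⇒  ω_c = 1/6
  ⇒ ω_c²/ω_s² = 1/6
Coupling ω_s² = ω_c¹ ⇒ overall = 21/31 × 1/6 = 7/62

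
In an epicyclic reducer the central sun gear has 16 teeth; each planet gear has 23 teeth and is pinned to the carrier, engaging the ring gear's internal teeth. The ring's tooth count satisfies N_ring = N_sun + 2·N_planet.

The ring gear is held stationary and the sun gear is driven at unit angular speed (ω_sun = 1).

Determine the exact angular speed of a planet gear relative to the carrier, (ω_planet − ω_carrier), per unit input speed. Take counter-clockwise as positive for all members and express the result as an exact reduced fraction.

-496/897

N_ring = 16 + 2·23 = 62
16(ω_s−ω_c) = −62(ω_r−ω_c),  ω_r=0, ω_s=1
16(1−ω_c) = −62(0−ω_c)  ⇒  78ω_c = 16  ⇒  ω_c = 8/39
sun–planet: 16·(1−8/39) = −23·(ω_p−ω_c)  ⇒  ω_p−ω_c = −(16/23)·(31/39) = -496/897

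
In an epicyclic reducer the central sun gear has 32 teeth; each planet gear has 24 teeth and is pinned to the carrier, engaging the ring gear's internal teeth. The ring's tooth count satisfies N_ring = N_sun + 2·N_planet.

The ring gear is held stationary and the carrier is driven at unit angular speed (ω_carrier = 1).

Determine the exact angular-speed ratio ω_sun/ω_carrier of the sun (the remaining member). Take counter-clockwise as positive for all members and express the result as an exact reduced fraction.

7/2

N_ring = 32 + 2·24 = 80
32(ω_s−ω_c) = −80(ω_r−ω_c),  ω_r=0, ω_c=1
ω_s = 1 − (80/32)(0−1) = 7/2
ω_s/ω_c = 7/2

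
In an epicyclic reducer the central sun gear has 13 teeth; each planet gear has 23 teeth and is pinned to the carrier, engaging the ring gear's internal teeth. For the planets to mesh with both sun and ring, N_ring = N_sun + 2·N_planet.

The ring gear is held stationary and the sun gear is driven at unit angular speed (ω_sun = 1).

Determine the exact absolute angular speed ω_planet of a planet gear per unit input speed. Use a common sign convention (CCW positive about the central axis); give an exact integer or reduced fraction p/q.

-13/46

N_ring = 13 + 2·23 = 59
13(ω_s−ω_c) = −59(ω_r−ω_c),  ω_r=0, ω_s=1
13(1−ω_c) = −59(0−ω_c)  ⇒  72ω_c = 13  ⇒  ω_c = 13/72
sun–planet: 13·(1−13/72) = −23·(ω_p−ω_c)  ⇒  ω_p−ω_c = −(13/23)·(59/72) = -767/1656
ω_p = 13/72 − 767/1656 = -13/46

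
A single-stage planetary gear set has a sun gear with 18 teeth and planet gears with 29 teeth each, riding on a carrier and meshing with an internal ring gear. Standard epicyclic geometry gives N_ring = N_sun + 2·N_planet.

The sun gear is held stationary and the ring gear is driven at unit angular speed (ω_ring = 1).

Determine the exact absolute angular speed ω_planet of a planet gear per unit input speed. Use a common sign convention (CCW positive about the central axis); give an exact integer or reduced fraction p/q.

N_ring = 18 + 2·29 = 76
18(ω_s−ω_c) = −76(ω_r−ω_c),  ω_s=0, ω_r=1
18(0−ω_c) = −76(1−ω_c)  ⇒  94ω_c = 76  ⇒  ω_c = 38/47
sun–planet: 18·(0−38/47) = −29·(ω_p−ω_c)  ⇒  ω_p−ω_c = −(18/29)·(-38/47) = 684/1363
ω_p = 38/47 + 684/1363 = 38/29

38/29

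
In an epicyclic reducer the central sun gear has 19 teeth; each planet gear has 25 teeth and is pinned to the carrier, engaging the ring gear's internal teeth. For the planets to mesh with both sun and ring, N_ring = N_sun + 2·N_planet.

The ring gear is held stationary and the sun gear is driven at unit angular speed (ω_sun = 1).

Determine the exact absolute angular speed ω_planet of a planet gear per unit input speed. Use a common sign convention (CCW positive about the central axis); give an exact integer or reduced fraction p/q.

-19/50

N_ring = 19 + 2·25 = 69
19(ω_s−ω_c) = −69(ω_r−ω_c),  ω_r=0, ω_s=1
19(1−ω_c) = −69(0−ω_c)  ⇒  88ω_c = 19  ⇒  ω_c = 19/88
sun–planet: 19·(1−19/88) = −25·(ω_p−ω_c)  ⇒  ω_p−ω_c = −(19/25)·(69/88) = -1311/2200
ω_p = 19/88 − 1311/2200 = -19/50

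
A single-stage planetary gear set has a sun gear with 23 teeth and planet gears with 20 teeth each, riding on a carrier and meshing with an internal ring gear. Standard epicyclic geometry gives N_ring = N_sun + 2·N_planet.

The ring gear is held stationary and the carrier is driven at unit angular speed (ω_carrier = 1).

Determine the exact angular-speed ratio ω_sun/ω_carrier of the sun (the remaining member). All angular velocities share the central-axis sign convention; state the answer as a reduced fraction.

86/23

N_ring = 23 + 2·20 = 63
23(ω_s−ω_c) = −63(ω_r−ω_c),  ω_r=0, ω_c=1
ω_s = 1 − (63/23)(0−1) = 86/23
ω_s/ω_c = 86/23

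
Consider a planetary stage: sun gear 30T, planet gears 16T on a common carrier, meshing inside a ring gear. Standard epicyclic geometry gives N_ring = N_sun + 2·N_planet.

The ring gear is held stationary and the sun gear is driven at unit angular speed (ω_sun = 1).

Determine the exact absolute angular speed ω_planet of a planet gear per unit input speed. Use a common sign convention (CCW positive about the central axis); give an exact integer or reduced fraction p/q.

N_ring = 30 + 2·16 = 62
30(ω_s−ω_c) = −62(ω_r−ω_c),  ω_r=0, ω_s=1
30(1−ω_c) = −62(0−ω_c)  ⇒  92ω_c = 30  ⇒  ω_c = 15/46
sun–planet: 30·(1−15/46) = −16·(ω_p−ω_c)  ⇒  ω_p−ω_c = −(30/16)·(31/46) = -465/368
ω_p = 15/46 − 465/368 = -15/16

-15/16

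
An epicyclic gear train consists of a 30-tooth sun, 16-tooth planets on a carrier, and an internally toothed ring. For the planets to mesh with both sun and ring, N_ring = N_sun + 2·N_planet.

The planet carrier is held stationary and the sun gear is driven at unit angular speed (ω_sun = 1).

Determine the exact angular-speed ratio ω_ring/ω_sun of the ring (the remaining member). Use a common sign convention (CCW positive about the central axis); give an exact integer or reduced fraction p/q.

N_ring = 30 + 2·16 = 62
30(ω_s−ω_c) = −62(ω_r−ω_c),  ω_c=0, ω_s=1
ω_r = 0 − (30/62)(1−0) = -15/31
ω_r/ω_s = -15/31

-15/31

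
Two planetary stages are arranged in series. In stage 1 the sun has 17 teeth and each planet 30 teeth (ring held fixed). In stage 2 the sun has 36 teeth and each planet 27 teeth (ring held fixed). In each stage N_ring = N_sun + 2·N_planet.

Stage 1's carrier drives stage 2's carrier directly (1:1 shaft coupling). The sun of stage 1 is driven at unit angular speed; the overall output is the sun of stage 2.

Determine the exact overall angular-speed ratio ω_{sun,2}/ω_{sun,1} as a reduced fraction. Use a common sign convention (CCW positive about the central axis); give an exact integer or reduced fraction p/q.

119/188

Stage 1: N_ring = 17 + 2·30 = 77
Stage 1: 17(ω_s−ω_c) = −77(ω_r−ω_c),  ω_r=0, ω_s=1
Stage 1: 17(1−ω_c) = −77(0−ω_c)  ⇒  94ω_c = 17  ⇒  ω_c = 17/94
  ⇒ ω_c¹/ω_s¹ = 17/94
Stage 2: N_ring = 36 + 2·27 = 90
Stage 2: 36(ω_s−ω_c) = −90(ω_r−ω_c),  ω_r=0, ω_c=1
Stage 2: ω_s = 1 − (90/36)(0−1) = 7/2
  ⇒ ω_s²/ω_c² = 7/2
Coupling ω_c² = ω_c¹ ⇒ overall = 17/94 × 7/2 = 119/188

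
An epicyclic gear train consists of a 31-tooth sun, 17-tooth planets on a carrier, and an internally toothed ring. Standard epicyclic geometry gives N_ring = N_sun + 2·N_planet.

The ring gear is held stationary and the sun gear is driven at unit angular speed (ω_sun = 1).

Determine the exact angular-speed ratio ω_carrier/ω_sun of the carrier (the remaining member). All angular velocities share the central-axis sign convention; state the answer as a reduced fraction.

31/96

N_ring = 31 + 2·17 = 65
31(ω_s−ω_c) = −65(ω_r−ω_c),  ω_r=0, ω_s=1
31(1−ω_c) = −65(0−ω_c)  ⇒  96ω_c = 31  ⇒  ω_c = 31/96
ω_c/ω_s = 31/96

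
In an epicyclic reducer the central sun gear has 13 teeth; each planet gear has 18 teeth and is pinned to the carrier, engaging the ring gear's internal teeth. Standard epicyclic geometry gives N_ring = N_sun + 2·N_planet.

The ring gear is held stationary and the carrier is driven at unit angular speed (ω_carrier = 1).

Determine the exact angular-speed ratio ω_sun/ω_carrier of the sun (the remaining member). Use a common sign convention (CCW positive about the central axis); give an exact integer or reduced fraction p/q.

62/13

N_ring = 13 + 2·18 = 49
13(ω_s−ω_c) = −49(ω_r−ω_c),  ω_r=0, ω_c=1
ω_s = 1 − (49/13)(0−1) = 62/13
ω_s/ω_c = 62/13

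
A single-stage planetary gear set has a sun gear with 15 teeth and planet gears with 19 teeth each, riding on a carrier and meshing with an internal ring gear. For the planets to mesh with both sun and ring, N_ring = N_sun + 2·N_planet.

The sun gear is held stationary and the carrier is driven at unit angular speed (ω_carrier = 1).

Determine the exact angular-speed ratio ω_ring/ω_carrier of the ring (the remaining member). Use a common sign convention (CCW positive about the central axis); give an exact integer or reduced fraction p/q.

N_ring = 15 + 2·19 = 53
15(ω_s−ω_c) = −53(ω_r−ω_c),  ω_s=0, ω_c=1
ω_r = 1 − (15/53)(0−1) = 68/53
ω_r/ω_c = 68/53

68/53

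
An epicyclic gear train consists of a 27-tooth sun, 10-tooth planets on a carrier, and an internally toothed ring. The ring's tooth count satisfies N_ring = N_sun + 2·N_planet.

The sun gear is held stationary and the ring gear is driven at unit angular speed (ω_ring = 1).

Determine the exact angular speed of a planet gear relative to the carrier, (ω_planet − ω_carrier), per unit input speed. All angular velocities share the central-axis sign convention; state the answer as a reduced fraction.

1269/740

N_ring = 27 + 2·10 = 47
27(ω_s−ω_c) = −47(ω_r−ω_c),  ω_s=0, ω_r=1
27(0−ω_c) = −47(1−ω_c)  ⇒  74ω_c = 47  ⇒  ω_c = 47/74
sun–planet: 27·(0−47/74) = −10·(ω_p−ω_c)  ⇒  ω_p−ω_c = −(27/10)·(-47/74) = 1269/740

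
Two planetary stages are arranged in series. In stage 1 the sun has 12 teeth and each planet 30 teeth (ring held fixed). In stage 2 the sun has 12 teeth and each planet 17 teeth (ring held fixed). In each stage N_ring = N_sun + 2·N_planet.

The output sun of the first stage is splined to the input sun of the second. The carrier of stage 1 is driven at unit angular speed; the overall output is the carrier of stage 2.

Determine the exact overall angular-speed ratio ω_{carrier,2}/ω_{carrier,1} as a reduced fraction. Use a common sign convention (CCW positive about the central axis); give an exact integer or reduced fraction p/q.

42/29

Stage 1: N_ring = 12 + 2·30 = 72
Stage 1: 12(ω_s−ω_c) = −72(ω_r−ω_c),  ω_r=0, ω_c=1
Stage 1: ω_s = 1 − (72/12)(0−1) = 7
  ⇒ ω_s¹/ω_c¹ = 7
Stage 2: N_ring = 12 + 2·17 = 46
Stage 2: 12(ω_s−ω_c) = −46(ω_r−ω_c),  ω_r=0, ω_s=1
Stage 2: 12(1−ω_c) = −46(0−ω_c)  ⇒  58ω_c = 12  ⇒  ω_c = 6/29
  ⇒ ω_c²/ω_s² = 6/29
Coupling ω_s² = ω_s¹ ⇒ overall = 7 × 6/29 = 42/29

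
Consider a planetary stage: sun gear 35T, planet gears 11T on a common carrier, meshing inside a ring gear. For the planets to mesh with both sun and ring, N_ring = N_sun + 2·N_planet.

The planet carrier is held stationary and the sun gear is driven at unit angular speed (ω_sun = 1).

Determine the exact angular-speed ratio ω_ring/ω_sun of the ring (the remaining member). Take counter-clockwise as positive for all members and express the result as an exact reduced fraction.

N_ring = 35 + 2·11 = 57
35(ω_s−ω_c) = −57(ω_r−ω_c),  ω_c=0, ω_s=1
ω_r = 0 − (35/57)(1−0) = -35/57
ω_r/ω_s = -35/57

-35/57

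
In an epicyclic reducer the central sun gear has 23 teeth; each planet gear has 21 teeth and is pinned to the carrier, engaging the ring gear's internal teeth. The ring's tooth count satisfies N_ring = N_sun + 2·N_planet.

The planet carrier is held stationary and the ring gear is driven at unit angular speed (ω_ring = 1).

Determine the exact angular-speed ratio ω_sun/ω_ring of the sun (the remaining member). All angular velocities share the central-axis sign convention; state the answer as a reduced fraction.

-65/23

N_ring = 23 + 2·21 = 65
23(ω_s−ω_c) = −65(ω_r−ω_c),  ω_c=0, ω_r=1
ω_s = 0 − (65/23)(1−0) = -65/23
ω_s/ω_r = -65/23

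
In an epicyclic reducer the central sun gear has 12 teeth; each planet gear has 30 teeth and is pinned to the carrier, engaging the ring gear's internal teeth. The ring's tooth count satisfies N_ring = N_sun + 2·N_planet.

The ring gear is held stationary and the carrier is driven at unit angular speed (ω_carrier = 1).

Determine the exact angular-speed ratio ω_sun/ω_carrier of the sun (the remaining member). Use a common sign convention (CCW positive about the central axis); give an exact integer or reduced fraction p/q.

7

N_ring = 12 + 2·30 = 72
12(ω_s−ω_c) = −72(ω_r−ω_c),  ω_r=0, ω_c=1
ω_s = 1 − (72/12)(0−1) = 7
ω_s/ω_c = 7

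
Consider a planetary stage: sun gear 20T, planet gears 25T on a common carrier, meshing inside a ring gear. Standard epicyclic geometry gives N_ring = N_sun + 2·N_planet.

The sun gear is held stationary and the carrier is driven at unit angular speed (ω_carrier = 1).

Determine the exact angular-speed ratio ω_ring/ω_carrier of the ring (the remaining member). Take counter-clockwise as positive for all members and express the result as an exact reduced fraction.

9/7

N_ring = 20 + 2·25 = 70
20(ω_s−ω_c) = −70(ω_r−ω_c),  ω_s=0, ω_c=1
ω_r = 1 − (20/70)(0−1) = 9/7
ω_r/ω_c = 9/7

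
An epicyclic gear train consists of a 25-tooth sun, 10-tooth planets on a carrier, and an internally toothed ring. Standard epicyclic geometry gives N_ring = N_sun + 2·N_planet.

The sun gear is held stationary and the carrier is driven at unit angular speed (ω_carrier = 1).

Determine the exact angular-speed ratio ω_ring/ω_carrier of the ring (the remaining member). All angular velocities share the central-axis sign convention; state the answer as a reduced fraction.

14/9

N_ring = 25 + 2·10 = 45
25(ω_s−ω_c) = −45(ω_r−ω_c),  ω_s=0, ω_c=1
ω_r = 1 − (25/45)(0−1) = 14/9
ω_r/ω_c = 14/9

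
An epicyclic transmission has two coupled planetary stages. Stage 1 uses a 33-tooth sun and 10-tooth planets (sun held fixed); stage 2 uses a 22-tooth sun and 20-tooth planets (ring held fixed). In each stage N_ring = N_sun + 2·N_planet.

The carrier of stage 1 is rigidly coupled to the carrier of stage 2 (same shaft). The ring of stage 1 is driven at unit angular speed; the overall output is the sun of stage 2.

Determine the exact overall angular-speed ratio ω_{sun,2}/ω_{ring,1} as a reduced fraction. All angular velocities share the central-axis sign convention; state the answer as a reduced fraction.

Stage 1: N_ring = 33 + 2·10 = 53
Stage 1: 33(ω_s−ω_c) = −53(ω_r−ω_c),  ω_s=0, ω_r=1
Stage 1: 33(0−ω_c) = −53(1−ω_c)  ⇒  86ω_c = 53  ⇒  ω_c = 53/86
  ⇒ ω_c¹/ω_r¹ = 53/86
Stage 2: N_ring = 22 + 2·20 = 62
Stage 2: 22(ω_s−ω_c) = −62(ω_r−ω_c),  ω_r=0, ω_c=1
Stage 2: ω_s = 1 − (62/22)(0−1) = 42/11
  ⇒ ω_s²/ω_c² = 42/11
Coupling ω_c² = ω_c¹ ⇒ overall = 53/86 × 42/11 = 1113/473

1113/473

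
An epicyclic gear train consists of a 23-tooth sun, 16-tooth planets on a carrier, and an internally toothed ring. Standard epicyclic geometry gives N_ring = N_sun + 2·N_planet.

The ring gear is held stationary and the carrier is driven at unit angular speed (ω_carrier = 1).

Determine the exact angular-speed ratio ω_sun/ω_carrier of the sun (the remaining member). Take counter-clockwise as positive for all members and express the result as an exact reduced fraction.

78/23

N_ring = 23 + 2·16 = 55
23(ω_s−ω_c) = −55(ω_r−ω_c),  ω_r=0, ω_c=1
ω_s = 1 − (55/23)(0−1) = 78/23
ω_s/ω_c = 78/23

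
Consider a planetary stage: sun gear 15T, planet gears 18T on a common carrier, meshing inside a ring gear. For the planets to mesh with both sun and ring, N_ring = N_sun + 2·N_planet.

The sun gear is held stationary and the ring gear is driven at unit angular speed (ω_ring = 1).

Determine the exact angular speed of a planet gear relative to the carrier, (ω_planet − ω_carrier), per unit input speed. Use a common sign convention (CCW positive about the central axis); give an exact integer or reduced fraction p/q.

N_ring = 15 + 2·18 = 51
15(ω_s−ω_c) = −51(ω_r−ω_c),  ω_s=0, ω_r=1
15(0−ω_c) = −51(1−ω_c)  ⇒  66ω_c = 51  ⇒  ω_c = 17/22
sun–planet: 15·(0−17/22) = −18·(ω_p−ω_c)  ⇒  ω_p−ω_c = −(15/18)·(-17/22) = 85/132

85/132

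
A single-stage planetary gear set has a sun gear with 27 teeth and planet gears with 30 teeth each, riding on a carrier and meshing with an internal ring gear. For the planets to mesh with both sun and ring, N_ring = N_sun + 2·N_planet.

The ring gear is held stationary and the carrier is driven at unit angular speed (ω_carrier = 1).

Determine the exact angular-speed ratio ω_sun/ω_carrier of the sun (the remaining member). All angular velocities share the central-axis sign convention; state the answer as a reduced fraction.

38/9

N_ring = 27 + 2·30 = 87
27(ω_s−ω_c) = −87(ω_r−ω_c),  ω_r=0, ω_c=1
ω_s = 1 − (87/27)(0−1) = 38/9
ω_s/ω_c = 38/9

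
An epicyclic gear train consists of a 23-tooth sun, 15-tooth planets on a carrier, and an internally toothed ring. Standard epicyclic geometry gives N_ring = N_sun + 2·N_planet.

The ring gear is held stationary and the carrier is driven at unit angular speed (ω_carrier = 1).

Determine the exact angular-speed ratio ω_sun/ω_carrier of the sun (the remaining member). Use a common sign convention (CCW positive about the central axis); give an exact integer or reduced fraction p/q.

76/23

N_ring = 23 + 2·15 = 53
23(ω_s−ω_c) = −53(ω_r−ω_c),  ω_r=0, ω_c=1
ω_s = 1 − (53/23)(0−1) = 76/23
ω_s/ω_c = 76/23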